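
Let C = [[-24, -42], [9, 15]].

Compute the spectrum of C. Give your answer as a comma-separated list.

-6, -3

det(C - λI) = (-24 - λ)(15 - λ) - (-42)·(9) = λ^2 + 9λ + 18.
This factors as (λ + 6)·(λ + 3) = 0.
Eigenvalues: -6, -3.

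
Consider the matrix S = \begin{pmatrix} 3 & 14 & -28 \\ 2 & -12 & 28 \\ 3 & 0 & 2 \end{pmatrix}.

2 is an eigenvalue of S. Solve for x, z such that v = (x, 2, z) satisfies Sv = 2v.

We need (S - 2I)v = 0.
S - 2I = [[1, 14, -28], [2, -14, 28], [3, 0, 0]].
Row 1: (1)·x + (14)·2 + (-28)·z = 0
Row 2: (2)·x + (-14)·2 + (28)·z = 0
Row 3: (3)·x + (0)·2 + (0)·z = 0
Solving gives x = 0, z = 1.
Check: S·(0, 2, 1) = (0, 4, 2) = 2·(0, 2, 1).

0, 1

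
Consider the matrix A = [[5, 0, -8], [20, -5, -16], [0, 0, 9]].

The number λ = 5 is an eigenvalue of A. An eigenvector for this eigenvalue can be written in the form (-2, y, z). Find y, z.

-4, 0

We need (A - 5I)v = 0.
A - 5I = [[0, 0, -8], [20, -10, -16], [0, 0, 4]].
Row 1: (0)·-2 + (0)·y + (-8)·z = 0
Row 2: (20)·-2 + (-10)·y + (-16)·z = 0
Row 3: (0)·-2 + (0)·y + (4)·z = 0
Solving gives y = -4, z = 0.
Check: A·(-2, -4, 0) = (-10, -20, 0) = 5·(-2, -4, 0).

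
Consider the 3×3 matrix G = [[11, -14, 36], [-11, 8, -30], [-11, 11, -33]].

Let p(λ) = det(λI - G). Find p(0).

0

p(0) = det(0·I − G) = det(−G) = (−1)^3·det(G).
det(G) = 0, so p(0) = 0.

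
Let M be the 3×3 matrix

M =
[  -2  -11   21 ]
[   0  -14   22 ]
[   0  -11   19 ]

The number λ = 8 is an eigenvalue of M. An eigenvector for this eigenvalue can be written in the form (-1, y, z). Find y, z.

-1, -1

We need (M - 8I)v = 0.
M - 8I = [[-10, -11, 21], [0, -22, 22], [0, -11, 11]].
Row 1: (-10)·-1 + (-11)·y + (21)·z = 0
Row 2: (0)·-1 + (-22)·y + (22)·z = 0
Row 3: (0)·-1 + (-11)·y + (11)·z = 0
Solving gives y = -1, z = -1.
Check: M·(-1, -1, -1) = (-8, -8, -8) = 8·(-1, -1, -1).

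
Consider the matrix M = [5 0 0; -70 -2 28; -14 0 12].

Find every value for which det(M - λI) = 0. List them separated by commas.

The characteristic polynomial is p(t) = det(tI - M).
Cofactor expansion gives p(t) = t^3 - 15t^2 + 26t + 120.
Rational-root test: t = -2 gives p(-2) = 0.
Dividing by (t + 2) leaves t^2 - 17t + 60.
The quadratic factors as (t - 5)·(t - 12).
Eigenvalues: -2, 5, 12.

-2, 5, 12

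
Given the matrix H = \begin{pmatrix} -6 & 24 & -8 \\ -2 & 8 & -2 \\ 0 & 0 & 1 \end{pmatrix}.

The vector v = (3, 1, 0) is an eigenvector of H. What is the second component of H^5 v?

First find the eigenvalue: Hv = (6, 2, 0) = 2·(3, 1, 0), so λ = 2.
Then H^5 v = λ^5·v = 2^5·(3, 1, 0) = 32·(3, 1, 0) = (96, 32, 0).

32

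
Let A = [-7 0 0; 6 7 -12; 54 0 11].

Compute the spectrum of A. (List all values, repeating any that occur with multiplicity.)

Compute the characteristic polynomial p(lambda) = det(lambda·I - A).
Expanding the 3×3 determinant: p(lambda) = lambda^3 - 11·lambda^2 - 49·lambda + 539.
Try lambda = -7: p(-7) = 0, so -7 is a root.
Dividing by (lambda + 7) leaves lambda^2 - 18·lambda + 77.
The quadratic factors as (lambda - 7)·(lambda - 11).
Eigenvalues: -7, 7, 11.

-7, 7, 11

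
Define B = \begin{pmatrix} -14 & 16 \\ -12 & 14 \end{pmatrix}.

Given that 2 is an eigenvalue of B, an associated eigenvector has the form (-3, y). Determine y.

-3

We need (B - 2I)v = 0.
B - 2I = [[-16, 16], [-12, 12]].
Row 1: (-16)·-3 + (16)·y = 0
Row 2: (-12)·-3 + (12)·y = 0
Solving gives y = -3.
Check: B·(-3, -3) = (-6, -6) = 2·(-3, -3).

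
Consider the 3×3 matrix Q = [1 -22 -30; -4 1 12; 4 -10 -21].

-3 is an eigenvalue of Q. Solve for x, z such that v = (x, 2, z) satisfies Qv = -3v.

We need (Q + 3I)v = 0.
Q + 3I = [[4, -22, -30], [-4, 4, 12], [4, -10, -18]].
Row 1: (4)·x + (-22)·2 + (-30)·z = 0
Row 2: (-4)·x + (4)·2 + (12)·z = 0
Row 3: (4)·x + (-10)·2 + (-18)·z = 0
Solving gives x = -4, z = -2.
Check: Q·(-4, 2, -2) = (12, -6, 6) = -3·(-4, 2, -2).

-4, -2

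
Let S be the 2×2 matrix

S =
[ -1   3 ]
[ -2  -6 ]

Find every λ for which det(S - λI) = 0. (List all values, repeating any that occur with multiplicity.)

det(S - rI) = (-1 - r)(-6 - r) - (3)·(-2) = r^2 + 7r + 12.
This factors as (r + 4)·(r + 3) = 0.
Eigenvalues: -4, -3.

-4, -3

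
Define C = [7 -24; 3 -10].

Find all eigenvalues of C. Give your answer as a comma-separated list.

-2, -1

det(C - λI) = (7 - λ)(-10 - λ) - (-24)·(3) = λ^2 + 3λ + 2.
This factors as (λ + 2)·(λ + 1) = 0.
Eigenvalues: -2, -1.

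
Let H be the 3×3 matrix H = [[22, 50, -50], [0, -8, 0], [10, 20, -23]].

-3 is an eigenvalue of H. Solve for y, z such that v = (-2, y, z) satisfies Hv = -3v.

0, -1

We need (H + 3I)v = 0.
H + 3I = [[25, 50, -50], [0, -5, 0], [10, 20, -20]].
Row 1: (25)·-2 + (50)·y + (-50)·z = 0
Row 2: (0)·-2 + (-5)·y + (0)·z = 0
Row 3: (10)·-2 + (20)·y + (-20)·z = 0
Solving gives y = 0, z = -1.
Check: H·(-2, 0, -1) = (6, 0, 3) = -3·(-2, 0, -1).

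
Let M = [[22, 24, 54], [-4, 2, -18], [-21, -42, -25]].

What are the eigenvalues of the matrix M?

-7, -4, 10

Set up det(λI - M) = 0.
Expanding along the first row, p(λ) = λ^3 + λ^2 - 82λ - 280.
Rational-root test: λ = 10 gives p(10) = 0.
Factor out (λ - 10): p(λ) = (λ - 10)·(λ^2 + 11λ + 28).
The quadratic factors as (λ + 7)·(λ + 4).
Eigenvalues: -7, -4, 10.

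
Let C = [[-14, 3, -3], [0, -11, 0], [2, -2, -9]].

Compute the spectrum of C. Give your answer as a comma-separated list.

-12, -11, -11

Set up det(rI - C) = 0.
Expanding along the first row, p(r) = r^3 + 34r^2 + 385r + 1452.
Since p(-12) = 0, r = -12 is a root.
Dividing by (r + 12) leaves r^2 + 22r + 121.
The quadratic factor is (r + 11)^2.
Eigenvalues: -12, -11, -11.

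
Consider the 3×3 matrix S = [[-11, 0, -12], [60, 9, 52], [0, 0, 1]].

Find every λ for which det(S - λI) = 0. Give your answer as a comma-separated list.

-11, 1, 9

The characteristic polynomial is p(lambda) = det(lambda·I - S).
Expanding the 3×3 determinant: p(lambda) = lambda^3 + lambda^2 - 101·lambda + 99.
Rational-root test: lambda = -11 gives p(-11) = 0.
Factor out (lambda + 11): p(lambda) = (lambda + 11)·(lambda^2 - 10·lambda + 9).
The quadratic factors as (lambda - 1)·(lambda - 9).
Eigenvalues: -11, 1, 9.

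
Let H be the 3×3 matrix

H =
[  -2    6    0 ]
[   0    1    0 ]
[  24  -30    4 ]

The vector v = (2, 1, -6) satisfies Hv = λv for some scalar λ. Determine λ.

Compute Hv: H·(2, 1, -6) = (2, 1, -6).
Since Hv = λv, compare component 1: 2 = λ·2, so λ = 1.

1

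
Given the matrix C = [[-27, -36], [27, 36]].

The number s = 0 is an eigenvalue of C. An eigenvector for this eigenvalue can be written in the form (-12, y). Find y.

We need (C)v = 0.
C = [[-27, -36], [27, 36]].
Row 1: (-27)·-12 + (-36)·y = 0
Row 2: (27)·-12 + (36)·y = 0
Solving gives y = 9.
Check: C·(-12, 9) = (0, 0) = 0·(-12, 9).

9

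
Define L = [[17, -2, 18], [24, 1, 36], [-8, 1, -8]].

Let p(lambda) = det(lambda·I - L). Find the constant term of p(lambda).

p(lambda) = lambda^3 - 10·lambda^2 + 29·lambda - 20.
The constant term is -20.

-20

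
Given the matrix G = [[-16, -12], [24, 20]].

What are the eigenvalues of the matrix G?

det(G - μI) = (-16 - μ)(20 - μ) - (-12)·(24) = μ^2 - 4μ - 32.
This factors as (μ + 4)·(μ - 8) = 0.
Eigenvalues: -4, 8.

-4, 8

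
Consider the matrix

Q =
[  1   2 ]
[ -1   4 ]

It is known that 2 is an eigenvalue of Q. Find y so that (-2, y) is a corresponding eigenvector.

-1

We need (Q - 2I)v = 0.
Q - 2I = [[-1, 2], [-1, 2]].
Row 1: (-1)·-2 + (2)·y = 0
Row 2: (-1)·-2 + (2)·y = 0
Solving gives y = -1.
Check: Q·(-2, -1) = (-4, -2) = 2·(-2, -1).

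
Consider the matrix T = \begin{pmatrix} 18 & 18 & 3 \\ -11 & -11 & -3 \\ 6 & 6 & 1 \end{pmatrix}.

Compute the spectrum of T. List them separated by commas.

0, 1, 7

Set up det(λI - T) = 0.
Expanding along the first row, p(λ) = λ^3 - 8λ^2 + 7λ.
Rational-root test: λ = 0 gives p(0) = 0.
Dividing by λ leaves λ^2 - 8λ + 7.
The quadratic factors as (λ - 1)·(λ - 7).
Eigenvalues: 0, 1, 7.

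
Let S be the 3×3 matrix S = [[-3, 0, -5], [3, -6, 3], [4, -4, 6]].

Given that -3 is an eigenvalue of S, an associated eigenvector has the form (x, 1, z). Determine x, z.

1, 0

We need (S + 3I)v = 0.
S + 3I = [[0, 0, -5], [3, -3, 3], [4, -4, 9]].
Row 1: (0)·x + (0)·1 + (-5)·z = 0
Row 2: (3)·x + (-3)·1 + (3)·z = 0
Row 3: (4)·x + (-4)·1 + (9)·z = 0
Solving gives x = 1, z = 0.
Check: S·(1, 1, 0) = (-3, -3, 0) = -3·(1, 1, 0).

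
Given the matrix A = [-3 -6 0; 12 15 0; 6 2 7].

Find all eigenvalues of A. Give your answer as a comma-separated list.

3, 7, 9

The characteristic polynomial is p(lambda) = det(lambda·I - A).
Expanding the 3×3 determinant: p(lambda) = lambda^3 - 19·lambda^2 + 111·lambda - 189.
Rational-root test: lambda = 7 gives p(7) = 0.
Dividing by (lambda - 7) leaves lambda^2 - 12·lambda + 27.
The quadratic factors as (lambda - 3)·(lambda - 9).
Eigenvalues: 3, 7, 9.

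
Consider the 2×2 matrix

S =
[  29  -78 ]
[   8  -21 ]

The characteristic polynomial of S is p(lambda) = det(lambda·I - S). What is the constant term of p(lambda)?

15

p(lambda) = lambda^2 - 8·lambda + 15.
The constant term is 15.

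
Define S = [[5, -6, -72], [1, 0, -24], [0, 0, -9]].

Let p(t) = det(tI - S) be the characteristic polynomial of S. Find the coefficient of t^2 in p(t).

The coefficient of t^2 of det(tI - S) is −trace(S).
trace(S) = (5) + (0) + (-9) = -4, so the coefficient is 4.

4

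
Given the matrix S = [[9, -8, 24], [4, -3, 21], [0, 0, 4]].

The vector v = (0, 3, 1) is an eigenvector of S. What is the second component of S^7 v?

First find the eigenvalue: Sv = (0, 12, 4) = 4·(0, 3, 1), so λ = 4.
Then S^7 v = λ^7·v = 4^7·(0, 3, 1) = 16384·(0, 3, 1) = (0, 49152, 16384).

49152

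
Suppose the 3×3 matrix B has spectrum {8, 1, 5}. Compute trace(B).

trace(B) is the sum of the eigenvalues: (8) + (1) + (5) = 14.

14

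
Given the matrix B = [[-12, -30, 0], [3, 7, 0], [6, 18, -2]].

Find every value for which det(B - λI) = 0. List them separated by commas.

-3, -2, -2

The characteristic polynomial is p(μ) = det(μI - B).
Expanding the 3×3 determinant: p(μ) = μ^3 + 7μ^2 + 16μ + 12.
Rational-root test: μ = -2 gives p(-2) = 0.
Factor out (μ + 2): p(μ) = (μ + 2)·(μ^2 + 5μ + 6).
The quadratic factors as (μ + 3)·(μ + 2).
Eigenvalues: -3, -2, -2.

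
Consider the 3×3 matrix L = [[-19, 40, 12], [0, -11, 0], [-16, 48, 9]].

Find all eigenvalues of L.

Compute the characteristic polynomial p(λ) = det(λI - L).
Cofactor expansion gives p(λ) = λ^3 + 21λ^2 + 131λ + 231.
Rational-root test: λ = -3 gives p(-3) = 0.
Dividing by (λ + 3) leaves λ^2 + 18λ + 77.
The quadratic factors as (λ + 11)·(λ + 7).
Eigenvalues: -11, -7, -3.

-11, -7, -3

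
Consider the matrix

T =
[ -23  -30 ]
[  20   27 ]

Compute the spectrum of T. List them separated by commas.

-3, 7

det(T - λI) = (-23 - λ)(27 - λ) - (-30)·(20) = λ^2 - 4λ - 21.
This factors as (λ + 3)·(λ - 7) = 0.
Eigenvalues: -3, 7.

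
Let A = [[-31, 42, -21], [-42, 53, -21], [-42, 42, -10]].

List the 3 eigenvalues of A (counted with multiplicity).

Set up det(lambda·I - A) = 0.
Cofactor expansion gives p(lambda) = lambda^3 - 12·lambda^2 - 99·lambda + 1210.
Try lambda = -10: p(-10) = 0, so -10 is a root.
Factor out (lambda + 10): p(lambda) = (lambda + 10)·(lambda^2 - 22·lambda + 121).
The quadratic factor is (lambda - 11)^2.
Eigenvalues: -10, 11, 11.

-10, 11, 11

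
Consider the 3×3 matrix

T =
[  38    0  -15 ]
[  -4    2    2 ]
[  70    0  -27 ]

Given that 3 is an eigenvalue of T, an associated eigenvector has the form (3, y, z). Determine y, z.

2, 7

We need (T - 3I)v = 0.
T - 3I = [[35, 0, -15], [-4, -1, 2], [70, 0, -30]].
Row 1: (35)·3 + (0)·y + (-15)·z = 0
Row 2: (-4)·3 + (-1)·y + (2)·z = 0
Row 3: (70)·3 + (0)·y + (-30)·z = 0
Solving gives y = 2, z = 7.
Check: T·(3, 2, 7) = (9, 6, 21) = 3·(3, 2, 7).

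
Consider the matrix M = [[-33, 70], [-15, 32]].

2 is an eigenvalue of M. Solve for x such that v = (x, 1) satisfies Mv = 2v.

We need (M - 2I)v = 0.
M - 2I = [[-35, 70], [-15, 30]].
Row 1: (-35)·x + (70)·1 = 0
Row 2: (-15)·x + (30)·1 = 0
Solving gives x = 2.
Check: M·(2, 1) = (4, 2) = 2·(2, 1).

2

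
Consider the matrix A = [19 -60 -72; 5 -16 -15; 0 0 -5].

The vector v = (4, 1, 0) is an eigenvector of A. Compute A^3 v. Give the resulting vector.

First find the eigenvalue: Av = (16, 4, 0) = 4·(4, 1, 0), so λ = 4.
Then A^3 v = λ^3·v = 4^3·(4, 1, 0) = 64·(4, 1, 0) = (256, 64, 0).

(256, 64, 0)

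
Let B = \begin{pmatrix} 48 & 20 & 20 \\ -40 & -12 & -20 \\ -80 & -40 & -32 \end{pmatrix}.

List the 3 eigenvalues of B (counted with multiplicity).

-12, 8, 8

Set up det(λI - B) = 0.
Expanding along the first row, p(λ) = λ^3 - 4λ^2 - 128λ + 768.
Since p(8) = 0, λ = 8 is a root.
Factor out (λ - 8): p(λ) = (λ - 8)·(λ^2 + 4λ - 96).
The quadratic factors as (λ + 12)·(λ - 8).
Eigenvalues: -12, 8, 8.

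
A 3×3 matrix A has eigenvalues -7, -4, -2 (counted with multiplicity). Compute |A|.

det(A) is the product of the eigenvalues: (-7) · (-4) · (-2) = -56.

-56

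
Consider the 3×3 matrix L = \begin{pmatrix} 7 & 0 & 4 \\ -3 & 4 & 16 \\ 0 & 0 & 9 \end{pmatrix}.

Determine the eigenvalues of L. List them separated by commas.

The characteristic polynomial is p(t) = det(tI - L).
Expanding along the first row, p(t) = t^3 - 20t^2 + 127t - 252.
Since p(7) = 0, t = 7 is a root.
Dividing by (t - 7) leaves t^2 - 13t + 36.
The quadratic factors as (t - 4)·(t - 9).
Eigenvalues: 4, 7, 9.

4, 7, 9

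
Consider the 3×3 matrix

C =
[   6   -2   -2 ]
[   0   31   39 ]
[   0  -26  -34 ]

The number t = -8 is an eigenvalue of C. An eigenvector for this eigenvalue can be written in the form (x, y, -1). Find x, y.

We need (C + 8I)v = 0.
C + 8I = [[14, -2, -2], [0, 39, 39], [0, -26, -26]].
Row 1: (14)·x + (-2)·y + (-2)·-1 = 0
Row 2: (0)·x + (39)·y + (39)·-1 = 0
Row 3: (0)·x + (-26)·y + (-26)·-1 = 0
Solving gives x = 0, y = 1.
Check: C·(0, 1, -1) = (0, -8, 8) = -8·(0, 1, -1).

0, 1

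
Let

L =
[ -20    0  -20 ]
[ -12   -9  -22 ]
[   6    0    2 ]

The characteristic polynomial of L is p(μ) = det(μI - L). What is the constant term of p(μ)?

p(μ) = μ^3 + 27μ^2 + 242μ + 720.
The constant term is 720.

720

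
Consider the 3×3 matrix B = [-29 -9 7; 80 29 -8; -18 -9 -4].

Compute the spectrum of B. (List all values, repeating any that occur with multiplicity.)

-11, 2, 5

Compute the characteristic polynomial p(lambda) = det(lambda·I - B).
Cofactor expansion gives p(lambda) = lambda^3 + 4·lambda^2 - 67·lambda + 110.
Since p(2) = 0, lambda = 2 is a root.
Dividing by (lambda - 2) leaves lambda^2 + 6·lambda - 55.
The quadratic factors as (lambda + 11)·(lambda - 5).
Eigenvalues: -11, 2, 5.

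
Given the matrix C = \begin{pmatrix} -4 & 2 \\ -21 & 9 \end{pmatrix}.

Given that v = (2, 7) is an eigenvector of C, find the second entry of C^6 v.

5103

First find the eigenvalue: Cv = (6, 21) = 3·(2, 7), so λ = 3.
Then C^6 v = λ^6·v = 3^6·(2, 7) = 729·(2, 7) = (1458, 5103).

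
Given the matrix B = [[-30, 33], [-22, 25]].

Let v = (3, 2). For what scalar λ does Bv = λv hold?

-8

Compute Bv: B·(3, 2) = (-24, -16).
Since Bv = λv, compare component 1: -24 = λ·3, so λ = -8.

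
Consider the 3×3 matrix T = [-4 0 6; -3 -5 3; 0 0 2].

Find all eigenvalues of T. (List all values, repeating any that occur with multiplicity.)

The characteristic polynomial is p(μ) = det(μI - T).
Cofactor expansion gives p(μ) = μ^3 + 7μ^2 + 2μ - 40.
Rational-root test: μ = -4 gives p(-4) = 0.
Factor out (μ + 4): p(μ) = (μ + 4)·(μ^2 + 3μ - 10).
The quadratic factors as (μ + 5)·(μ - 2).
Eigenvalues: -5, -4, 2.

-5, -4, 2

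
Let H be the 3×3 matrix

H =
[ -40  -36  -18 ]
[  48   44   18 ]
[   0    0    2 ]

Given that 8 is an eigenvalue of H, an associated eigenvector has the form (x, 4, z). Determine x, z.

-3, 0

We need (H - 8I)v = 0.
H - 8I = [[-48, -36, -18], [48, 36, 18], [0, 0, -6]].
Row 1: (-48)·x + (-36)·4 + (-18)·z = 0
Row 2: (48)·x + (36)·4 + (18)·z = 0
Row 3: (0)·x + (0)·4 + (-6)·z = 0
Solving gives x = -3, z = 0.
Check: H·(-3, 4, 0) = (-24, 32, 0) = 8·(-3, 4, 0).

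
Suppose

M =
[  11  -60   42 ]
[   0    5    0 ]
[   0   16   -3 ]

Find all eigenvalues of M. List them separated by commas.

Set up det(tI - M) = 0.
Cofactor expansion gives p(t) = t^3 - 13t^2 + 7t + 165.
Try t = -3: p(-3) = 0, so -3 is a root.
Dividing by (t + 3) leaves t^2 - 16t + 55.
The quadratic factors as (t - 5)·(t - 11).
Eigenvalues: -3, 5, 11.

-3, 5, 11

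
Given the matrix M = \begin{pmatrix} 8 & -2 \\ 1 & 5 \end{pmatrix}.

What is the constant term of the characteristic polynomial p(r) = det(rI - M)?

42

p(0) = det(0·I − M) = det(−M) = (−1)^2·det(M).
det(M) = 42, so p(0) = 42.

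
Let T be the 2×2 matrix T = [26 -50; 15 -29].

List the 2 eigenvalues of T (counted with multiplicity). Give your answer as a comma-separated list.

-4, 1

det(T - λI) = (26 - λ)(-29 - λ) - (-50)·(15) = λ^2 + 3λ - 4.
This factors as (λ + 4)·(λ - 1) = 0.
Eigenvalues: -4, 1.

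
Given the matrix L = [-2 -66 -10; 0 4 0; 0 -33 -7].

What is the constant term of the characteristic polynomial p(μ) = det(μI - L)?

p(0) = det(0·I − L) = det(−L) = (−1)^3·det(L).
det(L) = 56, so p(0) = -56.

-56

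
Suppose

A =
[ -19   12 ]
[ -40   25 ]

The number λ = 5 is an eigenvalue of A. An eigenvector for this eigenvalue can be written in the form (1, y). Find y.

2

We need (A - 5I)v = 0.
A - 5I = [[-24, 12], [-40, 20]].
Row 1: (-24)·1 + (12)·y = 0
Row 2: (-40)·1 + (20)·y = 0
Solving gives y = 2.
Check: A·(1, 2) = (5, 10) = 5·(1, 2).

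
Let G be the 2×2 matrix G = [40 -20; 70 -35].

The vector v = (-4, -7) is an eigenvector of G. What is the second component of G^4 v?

-4375

First find the eigenvalue: Gv = (-20, -35) = 5·(-4, -7), so λ = 5.
Then G^4 v = λ^4·v = 5^4·(-4, -7) = 625·(-4, -7) = (-2500, -4375).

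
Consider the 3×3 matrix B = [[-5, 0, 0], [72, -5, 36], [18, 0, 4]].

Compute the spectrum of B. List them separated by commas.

The characteristic polynomial is p(lambda) = det(lambda·I - B).
Expanding the 3×3 determinant: p(lambda) = lambda^3 + 6·lambda^2 - 15·lambda - 100.
Since p(4) = 0, lambda = 4 is a root.
Dividing by (lambda - 4) leaves lambda^2 + 10·lambda + 25.
The quadratic factor is (lambda + 5)^2.
Eigenvalues: -5, -5, 4.

-5, -5, 4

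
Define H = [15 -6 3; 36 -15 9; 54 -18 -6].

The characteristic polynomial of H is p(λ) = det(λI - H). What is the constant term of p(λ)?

p(λ) = λ^3 + 6λ^2 - 9λ - 54.
The constant term is -54.

-54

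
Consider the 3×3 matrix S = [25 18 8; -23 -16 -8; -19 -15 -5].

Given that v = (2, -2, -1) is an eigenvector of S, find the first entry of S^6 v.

First find the eigenvalue: Sv = (6, -6, -3) = 3·(2, -2, -1), so λ = 3.
Then S^6 v = λ^6·v = 3^6·(2, -2, -1) = 729·(2, -2, -1) = (1458, -1458, -729).

1458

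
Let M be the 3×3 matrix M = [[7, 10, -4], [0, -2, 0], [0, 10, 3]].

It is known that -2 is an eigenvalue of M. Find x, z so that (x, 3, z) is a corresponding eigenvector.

We need (M + 2I)v = 0.
M + 2I = [[9, 10, -4], [0, 0, 0], [0, 10, 5]].
Row 1: (9)·x + (10)·3 + (-4)·z = 0
Row 2: (0)·x + (0)·3 + (0)·z = 0
Row 3: (0)·x + (10)·3 + (5)·z = 0
Solving gives x = -6, z = -6.
Check: M·(-6, 3, -6) = (12, -6, 12) = -2·(-6, 3, -6).

-6, -6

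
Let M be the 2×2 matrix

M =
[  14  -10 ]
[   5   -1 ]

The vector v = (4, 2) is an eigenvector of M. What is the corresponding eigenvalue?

9

Compute Mv: M·(4, 2) = (36, 18).
Since Mv = λv, compare component 1: 36 = λ·4, so λ = 9.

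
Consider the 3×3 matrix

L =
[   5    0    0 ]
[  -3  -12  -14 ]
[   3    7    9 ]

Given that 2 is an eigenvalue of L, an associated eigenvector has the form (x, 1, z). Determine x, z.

We need (L - 2I)v = 0.
L - 2I = [[3, 0, 0], [-3, -14, -14], [3, 7, 7]].
Row 1: (3)·x + (0)·1 + (0)·z = 0
Row 2: (-3)·x + (-14)·1 + (-14)·z = 0
Row 3: (3)·x + (7)·1 + (7)·z = 0
Solving gives x = 0, z = -1.
Check: L·(0, 1, -1) = (0, 2, -2) = 2·(0, 1, -1).

0, -1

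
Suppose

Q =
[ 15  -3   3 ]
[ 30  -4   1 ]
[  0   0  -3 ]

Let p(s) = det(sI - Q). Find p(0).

90

p(0) = det(0·I − Q) = det(−Q) = (−1)^3·det(Q).
det(Q) = -90, so p(0) = 90.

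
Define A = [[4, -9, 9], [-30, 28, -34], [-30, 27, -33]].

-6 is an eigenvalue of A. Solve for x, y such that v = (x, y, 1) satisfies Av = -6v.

We need (A + 6I)v = 0.
A + 6I = [[10, -9, 9], [-30, 34, -34], [-30, 27, -27]].
Row 1: (10)·x + (-9)·y + (9)·1 = 0
Row 2: (-30)·x + (34)·y + (-34)·1 = 0
Row 3: (-30)·x + (27)·y + (-27)·1 = 0
Solving gives x = 0, y = 1.
Check: A·(0, 1, 1) = (0, -6, -6) = -6·(0, 1, 1).

0, 1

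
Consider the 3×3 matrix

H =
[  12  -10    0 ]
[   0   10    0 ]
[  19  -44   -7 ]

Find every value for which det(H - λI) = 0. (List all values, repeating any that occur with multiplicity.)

-7, 10, 12

Set up det(λI - H) = 0.
Cofactor expansion gives p(λ) = λ^3 - 15λ^2 - 34λ + 840.
Rational-root test: λ = -7 gives p(-7) = 0.
Factor out (λ + 7): p(λ) = (λ + 7)·(λ^2 - 22λ + 120).
The quadratic factors as (λ - 10)·(λ - 12).
Eigenvalues: -7, 10, 12.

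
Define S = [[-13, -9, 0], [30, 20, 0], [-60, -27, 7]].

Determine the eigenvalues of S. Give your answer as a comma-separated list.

2, 5, 7

The characteristic polynomial is p(λ) = det(λI - S).
Expanding along the first row, p(λ) = λ^3 - 14λ^2 + 59λ - 70.
Try λ = 2: p(2) = 0, so 2 is a root.
Dividing by (λ - 2) leaves λ^2 - 12λ + 35.
The quadratic factors as (λ - 5)·(λ - 7).
Eigenvalues: 2, 5, 7.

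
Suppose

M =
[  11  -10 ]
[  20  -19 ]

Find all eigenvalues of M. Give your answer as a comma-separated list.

-9, 1

det(M - tI) = (11 - t)(-19 - t) - (-10)·(20) = t^2 + 8t - 9.
This factors as (t + 9)·(t - 1) = 0.
Eigenvalues: -9, 1.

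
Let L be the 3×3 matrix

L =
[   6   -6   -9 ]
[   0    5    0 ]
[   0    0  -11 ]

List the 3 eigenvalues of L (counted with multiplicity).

L is upper triangular, so its eigenvalues are the diagonal entries.
Diagonal: 6, 5, -11.

-11, 5, 6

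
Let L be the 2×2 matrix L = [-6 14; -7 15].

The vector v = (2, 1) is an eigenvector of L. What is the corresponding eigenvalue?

1

Compute Lv: L·(2, 1) = (2, 1).
Since Lv = λv, compare component 1: 2 = λ·2, so λ = 1.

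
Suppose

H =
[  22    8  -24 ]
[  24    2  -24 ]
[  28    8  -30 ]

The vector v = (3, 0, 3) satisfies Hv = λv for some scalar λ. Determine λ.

-2

Compute Hv: H·(3, 0, 3) = (-6, 0, -6).
Since Hv = λv, compare component 1: -6 = λ·3, so λ = -2.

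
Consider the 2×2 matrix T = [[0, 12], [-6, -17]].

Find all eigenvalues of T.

-9, -8

det(T - lambda·I) = (0 - lambda)(-17 - lambda) - (12)·(-6) = lambda^2 + 17·lambda + 72.
This factors as (lambda + 9)·(lambda + 8) = 0.
Eigenvalues: -9, -8.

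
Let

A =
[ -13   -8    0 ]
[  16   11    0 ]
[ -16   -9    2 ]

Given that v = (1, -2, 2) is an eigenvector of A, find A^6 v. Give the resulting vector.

First find the eigenvalue: Av = (3, -6, 6) = 3·(1, -2, 2), so λ = 3.
Then A^6 v = λ^6·v = 3^6·(1, -2, 2) = 729·(1, -2, 2) = (729, -1458, 1458).

(729, -1458, 1458)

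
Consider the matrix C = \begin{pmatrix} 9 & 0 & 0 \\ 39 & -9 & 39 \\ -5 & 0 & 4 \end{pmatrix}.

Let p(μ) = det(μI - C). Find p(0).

324

p(0) = det(0·I − C) = det(−C) = (−1)^3·det(C).
det(C) = -324, so p(0) = 324.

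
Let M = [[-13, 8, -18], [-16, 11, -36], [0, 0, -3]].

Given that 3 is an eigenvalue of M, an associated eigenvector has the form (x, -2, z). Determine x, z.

-1, 0

We need (M - 3I)v = 0.
M - 3I = [[-16, 8, -18], [-16, 8, -36], [0, 0, -6]].
Row 1: (-16)·x + (8)·-2 + (-18)·z = 0
Row 2: (-16)·x + (8)·-2 + (-36)·z = 0
Row 3: (0)·x + (0)·-2 + (-6)·z = 0
Solving gives x = -1, z = 0.
Check: M·(-1, -2, 0) = (-3, -6, 0) = 3·(-1, -2, 0).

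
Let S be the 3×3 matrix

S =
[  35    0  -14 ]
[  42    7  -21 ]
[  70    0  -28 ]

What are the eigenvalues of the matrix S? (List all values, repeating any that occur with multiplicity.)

Set up det(tI - S) = 0.
Expanding along the first row, p(t) = t^3 - 14t^2 + 49t.
Rational-root test: t = 0 gives p(0) = 0.
Factor out t: p(t) = t·(t^2 - 14t + 49).
The quadratic factor is (t - 7)^2.
Eigenvalues: 0, 7, 7.

0, 7, 7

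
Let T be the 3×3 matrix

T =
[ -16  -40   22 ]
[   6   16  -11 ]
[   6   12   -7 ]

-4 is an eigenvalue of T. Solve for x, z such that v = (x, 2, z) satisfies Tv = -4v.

We need (T + 4I)v = 0.
T + 4I = [[-12, -40, 22], [6, 20, -11], [6, 12, -3]].
Row 1: (-12)·x + (-40)·2 + (22)·z = 0
Row 2: (6)·x + (20)·2 + (-11)·z = 0
Row 3: (6)·x + (12)·2 + (-3)·z = 0
Solving gives x = -3, z = 2.
Check: T·(-3, 2, 2) = (12, -8, -8) = -4·(-3, 2, 2).

-3, 2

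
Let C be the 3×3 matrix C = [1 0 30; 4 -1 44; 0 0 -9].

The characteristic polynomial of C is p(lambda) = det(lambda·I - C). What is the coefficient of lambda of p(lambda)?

-1

p(lambda) = lambda^3 + 9·lambda^2 - lambda - 9.
The coefficient of lambda is -1.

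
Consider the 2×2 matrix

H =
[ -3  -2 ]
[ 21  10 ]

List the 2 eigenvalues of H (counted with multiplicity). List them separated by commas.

det(H - sI) = (-3 - s)(10 - s) - (-2)·(21) = s^2 - 7s + 12.
This factors as (s - 3)·(s - 4) = 0.
Eigenvalues: 3, 4.

3, 4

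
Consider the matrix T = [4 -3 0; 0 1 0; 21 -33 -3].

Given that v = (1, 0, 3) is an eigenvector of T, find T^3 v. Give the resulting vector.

First find the eigenvalue: Tv = (4, 0, 12) = 4·(1, 0, 3), so λ = 4.
Then T^3 v = λ^3·v = 4^3·(1, 0, 3) = 64·(1, 0, 3) = (64, 0, 192).

(64, 0, 192)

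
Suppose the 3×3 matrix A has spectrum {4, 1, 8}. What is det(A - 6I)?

If A has eigenvalues 4, 1, 8, then A - 6I has eigenvalues -2, -5, 2.
det(A - 6I) = (-2) · (-5) · (2) = 20.

20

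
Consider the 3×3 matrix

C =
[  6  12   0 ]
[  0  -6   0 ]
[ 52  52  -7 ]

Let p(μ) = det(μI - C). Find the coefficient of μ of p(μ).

p(μ) = μ^3 + 7μ^2 - 36μ - 252.
The coefficient of μ is -36.

-36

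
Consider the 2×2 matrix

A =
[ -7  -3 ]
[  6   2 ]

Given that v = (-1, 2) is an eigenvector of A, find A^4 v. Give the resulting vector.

First find the eigenvalue: Av = (1, -2) = -1·(-1, 2), so λ = -1.
Then A^4 v = λ^4·v = (-1)^4·(-1, 2) = 1·(-1, 2) = (-1, 2).

(-1, 2)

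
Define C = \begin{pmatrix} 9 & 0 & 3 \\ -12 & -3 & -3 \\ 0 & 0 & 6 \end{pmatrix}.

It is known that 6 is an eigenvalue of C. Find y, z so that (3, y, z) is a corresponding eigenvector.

We need (C - 6I)v = 0.
C - 6I = [[3, 0, 3], [-12, -9, -3], [0, 0, 0]].
Row 1: (3)·3 + (0)·y + (3)·z = 0
Row 2: (-12)·3 + (-9)·y + (-3)·z = 0
Row 3: (0)·3 + (0)·y + (0)·z = 0
Solving gives y = -3, z = -3.
Check: C·(3, -3, -3) = (18, -18, -18) = 6·(3, -3, -3).

-3, -3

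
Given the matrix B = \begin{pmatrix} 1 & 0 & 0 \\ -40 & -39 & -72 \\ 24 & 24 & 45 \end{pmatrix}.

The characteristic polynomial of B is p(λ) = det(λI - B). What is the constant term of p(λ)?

p(λ) = λ^3 - 7λ^2 - 21λ + 27.
The constant term is 27.

27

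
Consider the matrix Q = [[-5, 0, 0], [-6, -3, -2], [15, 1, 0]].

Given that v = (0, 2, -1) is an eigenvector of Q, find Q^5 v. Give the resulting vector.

First find the eigenvalue: Qv = (0, -4, 2) = -2·(0, 2, -1), so λ = -2.
Then Q^5 v = λ^5·v = (-2)^5·(0, 2, -1) = -32·(0, 2, -1) = (0, -64, 32).

(0, -64, 32)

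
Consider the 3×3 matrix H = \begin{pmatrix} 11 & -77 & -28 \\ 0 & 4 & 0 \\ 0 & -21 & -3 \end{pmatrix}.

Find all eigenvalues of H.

-3, 4, 11

The characteristic polynomial is p(lambda) = det(lambda·I - H).
Expanding the 3×3 determinant: p(lambda) = lambda^3 - 12·lambda^2 - lambda + 132.
Try lambda = -3: p(-3) = 0, so -3 is a root.
Dividing by (lambda + 3) leaves lambda^2 - 15·lambda + 44.
The quadratic factors as (lambda - 4)·(lambda - 11).
Eigenvalues: -3, 4, 11.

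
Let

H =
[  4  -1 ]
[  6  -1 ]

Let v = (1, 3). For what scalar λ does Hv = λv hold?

Compute Hv: H·(1, 3) = (1, 3).
Since Hv = λv, compare component 1: 1 = λ·1, so λ = 1.

1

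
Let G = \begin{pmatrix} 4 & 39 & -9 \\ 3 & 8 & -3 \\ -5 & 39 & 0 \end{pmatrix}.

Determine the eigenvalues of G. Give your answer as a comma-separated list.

-5, 8, 9

Compute the characteristic polynomial p(lambda) = det(lambda·I - G).
Expanding along the first row, p(lambda) = lambda^3 - 12·lambda^2 - 13·lambda + 360.
Since p(9) = 0, lambda = 9 is a root.
Dividing by (lambda - 9) leaves lambda^2 - 3·lambda - 40.
The quadratic factors as (lambda + 5)·(lambda - 8).
Eigenvalues: -5, 8, 9.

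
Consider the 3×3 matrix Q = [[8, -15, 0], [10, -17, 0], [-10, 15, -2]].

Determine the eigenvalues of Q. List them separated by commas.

-7, -2, -2

Compute the characteristic polynomial p(r) = det(rI - Q).
Expanding the 3×3 determinant: p(r) = r^3 + 11r^2 + 32r + 28.
Since p(-7) = 0, r = -7 is a root.
Factor out (r + 7): p(r) = (r + 7)·(r^2 + 4r + 4).
The quadratic factor is (r + 2)^2.
Eigenvalues: -7, -2, -2.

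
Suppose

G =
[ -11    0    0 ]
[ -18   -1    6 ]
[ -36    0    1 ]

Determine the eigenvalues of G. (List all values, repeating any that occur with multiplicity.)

Set up det(rI - G) = 0.
Expanding along the first row, p(r) = r^3 + 11r^2 - r - 11.
Since p(1) = 0, r = 1 is a root.
Factor out (r - 1): p(r) = (r - 1)·(r^2 + 12r + 11).
The quadratic factors as (r + 11)·(r + 1).
Eigenvalues: -11, -1, 1.

-11, -1, 1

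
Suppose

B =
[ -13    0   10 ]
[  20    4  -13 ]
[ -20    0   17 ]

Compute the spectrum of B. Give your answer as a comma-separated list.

-3, 4, 7

Compute the characteristic polynomial p(λ) = det(λI - B).
Cofactor expansion gives p(λ) = λ^3 - 8λ^2 - 5λ + 84.
Try λ = -3: p(-3) = 0, so -3 is a root.
Factor out (λ + 3): p(λ) = (λ + 3)·(λ^2 - 11λ + 28).
The quadratic factors as (λ - 4)·(λ - 7).
Eigenvalues: -3, 4, 7.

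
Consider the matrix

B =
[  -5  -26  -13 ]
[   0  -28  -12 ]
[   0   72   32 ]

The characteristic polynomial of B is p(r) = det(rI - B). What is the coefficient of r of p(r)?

p(r) = r^3 + r^2 - 52r - 160.
The coefficient of r is -52.

-52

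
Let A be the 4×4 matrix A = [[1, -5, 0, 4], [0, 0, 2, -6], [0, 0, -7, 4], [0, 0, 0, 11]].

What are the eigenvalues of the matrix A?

-7, 0, 1, 11

A is upper triangular, so its eigenvalues are the diagonal entries.
Diagonal: 1, 0, -7, 11.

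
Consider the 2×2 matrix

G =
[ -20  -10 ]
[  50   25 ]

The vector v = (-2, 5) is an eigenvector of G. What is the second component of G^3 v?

625

First find the eigenvalue: Gv = (-10, 25) = 5·(-2, 5), so λ = 5.
Then G^3 v = λ^3·v = 5^3·(-2, 5) = 125·(-2, 5) = (-250, 625).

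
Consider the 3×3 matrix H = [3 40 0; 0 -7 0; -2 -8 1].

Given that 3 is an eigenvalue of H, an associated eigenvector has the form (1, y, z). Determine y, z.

We need (H - 3I)v = 0.
H - 3I = [[0, 40, 0], [0, -10, 0], [-2, -8, -2]].
Row 1: (0)·1 + (40)·y + (0)·z = 0
Row 2: (0)·1 + (-10)·y + (0)·z = 0
Row 3: (-2)·1 + (-8)·y + (-2)·z = 0
Solving gives y = 0, z = -1.
Check: H·(1, 0, -1) = (3, 0, -3) = 3·(1, 0, -1).

0, -1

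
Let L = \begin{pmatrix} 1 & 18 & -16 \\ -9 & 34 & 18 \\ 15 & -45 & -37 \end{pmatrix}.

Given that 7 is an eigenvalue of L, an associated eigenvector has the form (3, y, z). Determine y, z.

We need (L - 7I)v = 0.
L - 7I = [[-6, 18, -16], [-9, 27, 18], [15, -45, -44]].
Row 1: (-6)·3 + (18)·y + (-16)·z = 0
Row 2: (-9)·3 + (27)·y + (18)·z = 0
Row 3: (15)·3 + (-45)·y + (-44)·z = 0
Solving gives y = 1, z = 0.
Check: L·(3, 1, 0) = (21, 7, 0) = 7·(3, 1, 0).

1, 0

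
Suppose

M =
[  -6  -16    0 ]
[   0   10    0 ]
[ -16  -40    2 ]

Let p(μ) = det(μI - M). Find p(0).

120

p(0) = det(0·I − M) = det(−M) = (−1)^3·det(M).
det(M) = -120, so p(0) = 120.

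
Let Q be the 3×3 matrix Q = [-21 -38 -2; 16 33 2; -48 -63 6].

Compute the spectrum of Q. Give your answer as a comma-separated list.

-5, 11, 12

Compute the characteristic polynomial p(λ) = det(λI - Q).
Expanding the 3×3 determinant: p(λ) = λ^3 - 18λ^2 + 17λ + 660.
Since p(11) = 0, λ = 11 is a root.
Factor out (λ - 11): p(λ) = (λ - 11)·(λ^2 - 7λ - 60).
The quadratic factors as (λ + 5)·(λ - 12).
Eigenvalues: -5, 11, 12.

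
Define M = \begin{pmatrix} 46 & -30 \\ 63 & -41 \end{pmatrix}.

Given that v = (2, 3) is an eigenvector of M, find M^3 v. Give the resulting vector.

First find the eigenvalue: Mv = (2, 3) = 1·(2, 3), so λ = 1.
Then M^3 v = λ^3·v = 1^3·(2, 3) = 1·(2, 3) = (2, 3).

(2, 3)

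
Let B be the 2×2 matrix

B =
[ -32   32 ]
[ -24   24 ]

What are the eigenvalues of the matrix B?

det(B - λI) = (-32 - λ)(24 - λ) - (32)·(-24) = λ^2 + 8λ.
This factors as (λ + 8)·λ = 0.
Eigenvalues: -8, 0.

-8, 0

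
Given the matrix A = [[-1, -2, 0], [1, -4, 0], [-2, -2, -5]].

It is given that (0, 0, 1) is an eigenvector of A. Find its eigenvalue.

-5

Compute Av: A·(0, 0, 1) = (0, 0, -5).
Since Av = λv, compare component 3: -5 = λ·1, so λ = -5.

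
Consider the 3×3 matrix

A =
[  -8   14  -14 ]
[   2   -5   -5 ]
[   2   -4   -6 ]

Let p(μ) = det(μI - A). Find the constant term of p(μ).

p(μ) = μ^3 + 19μ^2 + 98μ + 80.
The constant term is 80.

80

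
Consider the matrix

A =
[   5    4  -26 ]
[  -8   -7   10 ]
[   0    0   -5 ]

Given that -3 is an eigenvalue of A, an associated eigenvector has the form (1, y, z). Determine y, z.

-2, 0

We need (A + 3I)v = 0.
A + 3I = [[8, 4, -26], [-8, -4, 10], [0, 0, -2]].
Row 1: (8)·1 + (4)·y + (-26)·z = 0
Row 2: (-8)·1 + (-4)·y + (10)·z = 0
Row 3: (0)·1 + (0)·y + (-2)·z = 0
Solving gives y = -2, z = 0.
Check: A·(1, -2, 0) = (-3, 6, 0) = -3·(1, -2, 0).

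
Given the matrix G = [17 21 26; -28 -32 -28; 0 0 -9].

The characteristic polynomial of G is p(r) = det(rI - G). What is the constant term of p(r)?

396

p(r) = r^3 + 24r^2 + 179r + 396.
The constant term is 396.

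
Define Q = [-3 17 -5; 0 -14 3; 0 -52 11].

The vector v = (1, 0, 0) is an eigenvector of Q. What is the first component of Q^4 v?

First find the eigenvalue: Qv = (-3, 0, 0) = -3·(1, 0, 0), so λ = -3.
Then Q^4 v = λ^4·v = (-3)^4·(1, 0, 0) = 81·(1, 0, 0) = (81, 0, 0).

81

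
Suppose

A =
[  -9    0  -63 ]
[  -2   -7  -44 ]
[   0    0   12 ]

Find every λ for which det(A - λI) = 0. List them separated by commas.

-9, -7, 12

The characteristic polynomial is p(μ) = det(μI - A).
Expanding the 3×3 determinant: p(μ) = μ^3 + 4μ^2 - 129μ - 756.
Rational-root test: μ = 12 gives p(12) = 0.
Factor out (μ - 12): p(μ) = (μ - 12)·(μ^2 + 16μ + 63).
The quadratic factors as (μ + 9)·(μ + 7).
Eigenvalues: -9, -7, 12.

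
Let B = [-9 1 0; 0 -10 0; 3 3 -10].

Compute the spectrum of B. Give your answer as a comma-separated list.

The characteristic polynomial is p(μ) = det(μI - B).
Expanding along the first row, p(μ) = μ^3 + 29μ^2 + 280μ + 900.
Try μ = -10: p(-10) = 0, so -10 is a root.
Factor out (μ + 10): p(μ) = (μ + 10)·(μ^2 + 19μ + 90).
The quadratic factors as (μ + 10)·(μ + 9).
Eigenvalues: -10, -10, -9.

-10, -10, -9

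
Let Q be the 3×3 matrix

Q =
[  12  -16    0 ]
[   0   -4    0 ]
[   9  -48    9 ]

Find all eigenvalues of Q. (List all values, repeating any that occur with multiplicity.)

-4, 9, 12

Set up det(tI - Q) = 0.
Expanding the 3×3 determinant: p(t) = t^3 - 17t^2 + 24t + 432.
Since p(-4) = 0, t = -4 is a root.
Dividing by (t + 4) leaves t^2 - 21t + 108.
The quadratic factors as (t - 9)·(t - 12).
Eigenvalues: -4, 9, 12.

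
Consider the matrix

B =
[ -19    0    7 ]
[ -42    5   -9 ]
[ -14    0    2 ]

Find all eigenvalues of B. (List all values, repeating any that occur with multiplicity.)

The characteristic polynomial is p(t) = det(tI - B).
Expanding along the first row, p(t) = t^3 + 12t^2 - 25t - 300.
Since p(5) = 0, t = 5 is a root.
Dividing by (t - 5) leaves t^2 + 17t + 60.
The quadratic factors as (t + 12)·(t + 5).
Eigenvalues: -12, -5, 5.

-12, -5, 5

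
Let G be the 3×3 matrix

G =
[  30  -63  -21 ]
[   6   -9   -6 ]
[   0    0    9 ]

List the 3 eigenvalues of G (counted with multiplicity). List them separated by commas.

Compute the characteristic polynomial p(s) = det(sI - G).
Cofactor expansion gives p(s) = s^3 - 30s^2 + 297s - 972.
Try s = 9: p(9) = 0, so 9 is a root.
Dividing by (s - 9) leaves s^2 - 21s + 108.
The quadratic factors as (s - 9)·(s - 12).
Eigenvalues: 9, 9, 12.

9, 9, 12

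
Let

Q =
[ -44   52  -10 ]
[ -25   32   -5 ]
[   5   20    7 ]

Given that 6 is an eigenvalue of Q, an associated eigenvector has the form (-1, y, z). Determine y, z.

We need (Q - 6I)v = 0.
Q - 6I = [[-50, 52, -10], [-25, 26, -5], [5, 20, 1]].
Row 1: (-50)·-1 + (52)·y + (-10)·z = 0
Row 2: (-25)·-1 + (26)·y + (-5)·z = 0
Row 3: (5)·-1 + (20)·y + (1)·z = 0
Solving gives y = 0, z = 5.
Check: Q·(-1, 0, 5) = (-6, 0, 30) = 6·(-1, 0, 5).

0, 5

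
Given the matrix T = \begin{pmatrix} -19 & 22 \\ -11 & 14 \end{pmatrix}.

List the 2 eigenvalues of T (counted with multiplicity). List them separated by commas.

det(T - rI) = (-19 - r)(14 - r) - (22)·(-11) = r^2 + 5r - 24.
This factors as (r + 8)·(r - 3) = 0.
Eigenvalues: -8, 3.

-8, 3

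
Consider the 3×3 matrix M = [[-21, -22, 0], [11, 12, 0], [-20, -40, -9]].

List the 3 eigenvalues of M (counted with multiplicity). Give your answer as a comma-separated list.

Set up det(λI - M) = 0.
Expanding the 3×3 determinant: p(λ) = λ^3 + 18λ^2 + 71λ - 90.
Try λ = 1: p(1) = 0, so 1 is a root.
Dividing by (λ - 1) leaves λ^2 + 19λ + 90.
The quadratic factors as (λ + 10)·(λ + 9).
Eigenvalues: -10, -9, 1.

-10, -9, 1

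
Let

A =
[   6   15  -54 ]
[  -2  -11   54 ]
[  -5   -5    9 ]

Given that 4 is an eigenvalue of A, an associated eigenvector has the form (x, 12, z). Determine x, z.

We need (A - 4I)v = 0.
A - 4I = [[2, 15, -54], [-2, -15, 54], [-5, -5, 5]].
Row 1: (2)·x + (15)·12 + (-54)·z = 0
Row 2: (-2)·x + (-15)·12 + (54)·z = 0
Row 3: (-5)·x + (-5)·12 + (5)·z = 0
Solving gives x = -9, z = 3.
Check: A·(-9, 12, 3) = (-36, 48, 12) = 4·(-9, 12, 3).

-9, 3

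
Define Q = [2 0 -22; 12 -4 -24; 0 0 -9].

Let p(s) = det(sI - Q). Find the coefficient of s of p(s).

p(s) = s^3 + 11s^2 + 10s - 72.
The coefficient of s is 10.

10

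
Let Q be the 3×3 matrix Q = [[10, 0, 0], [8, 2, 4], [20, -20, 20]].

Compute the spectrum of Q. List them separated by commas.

Set up det(λI - Q) = 0.
Expanding the 3×3 determinant: p(λ) = λ^3 - 32λ^2 + 340λ - 1200.
Rational-root test: λ = 10 gives p(10) = 0.
Dividing by (λ - 10) leaves λ^2 - 22λ + 120.
The quadratic factors as (λ - 10)·(λ - 12).
Eigenvalues: 10, 10, 12.

10, 10, 12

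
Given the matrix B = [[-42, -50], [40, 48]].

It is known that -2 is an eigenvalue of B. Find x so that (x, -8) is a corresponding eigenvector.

We need (B + 2I)v = 0.
B + 2I = [[-40, -50], [40, 50]].
Row 1: (-40)·x + (-50)·-8 = 0
Row 2: (40)·x + (50)·-8 = 0
Solving gives x = 10.
Check: B·(10, -8) = (-20, 16) = -2·(10, -8).

10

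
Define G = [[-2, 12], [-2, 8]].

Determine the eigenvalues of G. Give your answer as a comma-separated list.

2, 4

det(G - sI) = (-2 - s)(8 - s) - (12)·(-2) = s^2 - 6s + 8.
This factors as (s - 2)·(s - 4) = 0.
Eigenvalues: 2, 4.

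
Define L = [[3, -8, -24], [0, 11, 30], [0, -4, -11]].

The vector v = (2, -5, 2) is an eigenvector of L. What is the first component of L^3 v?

First find the eigenvalue: Lv = (-2, 5, -2) = -1·(2, -5, 2), so λ = -1.
Then L^3 v = λ^3·v = (-1)^3·(2, -5, 2) = -1·(2, -5, 2) = (-2, 5, -2).

-2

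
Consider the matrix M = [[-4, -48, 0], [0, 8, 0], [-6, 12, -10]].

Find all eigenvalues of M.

-10, -4, 8

The characteristic polynomial is p(s) = det(sI - M).
Expanding the 3×3 determinant: p(s) = s^3 + 6s^2 - 72s - 320.
Since p(-10) = 0, s = -10 is a root.
Dividing by (s + 10) leaves s^2 - 4s - 32.
The quadratic factors as (s + 4)·(s - 8).
Eigenvalues: -10, -4, 8.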